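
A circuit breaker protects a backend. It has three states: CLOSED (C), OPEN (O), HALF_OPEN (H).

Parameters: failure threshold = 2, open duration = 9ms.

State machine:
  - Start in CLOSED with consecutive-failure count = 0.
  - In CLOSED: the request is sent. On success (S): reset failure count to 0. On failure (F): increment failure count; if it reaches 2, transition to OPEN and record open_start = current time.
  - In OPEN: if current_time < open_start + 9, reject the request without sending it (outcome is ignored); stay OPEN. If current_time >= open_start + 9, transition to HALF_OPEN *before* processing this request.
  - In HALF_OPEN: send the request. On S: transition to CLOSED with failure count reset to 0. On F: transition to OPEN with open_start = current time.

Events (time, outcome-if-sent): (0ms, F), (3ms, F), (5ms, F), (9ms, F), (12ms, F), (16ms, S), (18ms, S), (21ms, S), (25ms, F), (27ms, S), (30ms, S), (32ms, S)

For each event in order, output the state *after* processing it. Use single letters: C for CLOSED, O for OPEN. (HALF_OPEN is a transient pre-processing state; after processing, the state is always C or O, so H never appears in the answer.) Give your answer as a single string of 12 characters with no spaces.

State after each event:
  event#1 t=0ms outcome=F: state=CLOSED
  event#2 t=3ms outcome=F: state=OPEN
  event#3 t=5ms outcome=F: state=OPEN
  event#4 t=9ms outcome=F: state=OPEN
  event#5 t=12ms outcome=F: state=OPEN
  event#6 t=16ms outcome=S: state=OPEN
  event#7 t=18ms outcome=S: state=OPEN
  event#8 t=21ms outcome=S: state=CLOSED
  event#9 t=25ms outcome=F: state=CLOSED
  event#10 t=27ms outcome=S: state=CLOSED
  event#11 t=30ms outcome=S: state=CLOSED
  event#12 t=32ms outcome=S: state=CLOSED

Answer: COOOOOOCCCCC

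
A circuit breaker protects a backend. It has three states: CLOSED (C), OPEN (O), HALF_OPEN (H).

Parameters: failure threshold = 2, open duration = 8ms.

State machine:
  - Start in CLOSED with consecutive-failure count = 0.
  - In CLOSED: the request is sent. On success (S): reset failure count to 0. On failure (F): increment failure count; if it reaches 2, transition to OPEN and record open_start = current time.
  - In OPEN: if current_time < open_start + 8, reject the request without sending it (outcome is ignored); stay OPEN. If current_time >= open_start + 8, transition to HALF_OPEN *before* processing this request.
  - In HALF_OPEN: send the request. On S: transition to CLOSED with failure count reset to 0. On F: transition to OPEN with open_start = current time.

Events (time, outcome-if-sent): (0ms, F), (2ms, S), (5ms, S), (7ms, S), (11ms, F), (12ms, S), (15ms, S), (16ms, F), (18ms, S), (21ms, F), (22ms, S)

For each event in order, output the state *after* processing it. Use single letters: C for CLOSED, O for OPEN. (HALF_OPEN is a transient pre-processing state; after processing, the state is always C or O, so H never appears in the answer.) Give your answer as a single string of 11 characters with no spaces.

State after each event:
  event#1 t=0ms outcome=F: state=CLOSED
  event#2 t=2ms outcome=S: state=CLOSED
  event#3 t=5ms outcome=S: state=CLOSED
  event#4 t=7ms outcome=S: state=CLOSED
  event#5 t=11ms outcome=F: state=CLOSED
  event#6 t=12ms outcome=S: state=CLOSED
  event#7 t=15ms outcome=S: state=CLOSED
  event#8 t=16ms outcome=F: state=CLOSED
  event#9 t=18ms outcome=S: state=CLOSED
  event#10 t=21ms outcome=F: state=CLOSED
  event#11 t=22ms outcome=S: state=CLOSED

Answer: CCCCCCCCCCC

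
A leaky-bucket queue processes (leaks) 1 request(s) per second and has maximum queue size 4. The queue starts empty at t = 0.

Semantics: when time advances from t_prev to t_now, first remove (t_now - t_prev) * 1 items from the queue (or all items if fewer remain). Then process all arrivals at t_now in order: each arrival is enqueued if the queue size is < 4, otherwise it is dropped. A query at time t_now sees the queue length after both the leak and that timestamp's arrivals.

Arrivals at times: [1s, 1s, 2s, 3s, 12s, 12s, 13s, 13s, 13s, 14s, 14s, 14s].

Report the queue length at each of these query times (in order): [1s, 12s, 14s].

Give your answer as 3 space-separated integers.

Queue lengths at query times:
  query t=1s: backlog = 2
  query t=12s: backlog = 2
  query t=14s: backlog = 4

Answer: 2 2 4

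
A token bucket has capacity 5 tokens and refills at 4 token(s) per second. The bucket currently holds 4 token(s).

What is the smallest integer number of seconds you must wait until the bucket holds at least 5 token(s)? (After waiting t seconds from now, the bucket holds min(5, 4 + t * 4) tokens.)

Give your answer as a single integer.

Need 4 + t * 4 >= 5, so t >= 1/4.
Smallest integer t = ceil(1/4) = 1.

Answer: 1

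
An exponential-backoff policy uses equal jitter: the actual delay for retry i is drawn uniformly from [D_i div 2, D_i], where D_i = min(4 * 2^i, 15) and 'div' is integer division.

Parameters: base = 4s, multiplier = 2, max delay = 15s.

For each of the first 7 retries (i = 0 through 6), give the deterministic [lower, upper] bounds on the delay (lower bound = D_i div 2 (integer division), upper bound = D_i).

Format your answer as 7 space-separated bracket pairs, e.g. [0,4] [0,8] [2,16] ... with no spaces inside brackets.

Computing bounds per retry:
  i=0: D_i=min(4*2^0,15)=4, bounds=[2,4]
  i=1: D_i=min(4*2^1,15)=8, bounds=[4,8]
  i=2: D_i=min(4*2^2,15)=15, bounds=[7,15]
  i=3: D_i=min(4*2^3,15)=15, bounds=[7,15]
  i=4: D_i=min(4*2^4,15)=15, bounds=[7,15]
  i=5: D_i=min(4*2^5,15)=15, bounds=[7,15]
  i=6: D_i=min(4*2^6,15)=15, bounds=[7,15]

Answer: [2,4] [4,8] [7,15] [7,15] [7,15] [7,15] [7,15]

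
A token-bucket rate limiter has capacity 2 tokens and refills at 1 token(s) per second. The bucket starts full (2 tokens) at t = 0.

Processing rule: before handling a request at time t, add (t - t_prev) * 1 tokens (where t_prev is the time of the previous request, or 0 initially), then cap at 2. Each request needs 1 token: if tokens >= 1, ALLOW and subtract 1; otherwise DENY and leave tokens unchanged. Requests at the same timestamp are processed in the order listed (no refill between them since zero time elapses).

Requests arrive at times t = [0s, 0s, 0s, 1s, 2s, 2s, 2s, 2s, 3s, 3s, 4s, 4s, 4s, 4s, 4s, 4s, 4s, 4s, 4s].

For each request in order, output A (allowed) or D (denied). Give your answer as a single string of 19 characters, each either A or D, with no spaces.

Simulating step by step:
  req#1 t=0s: ALLOW
  req#2 t=0s: ALLOW
  req#3 t=0s: DENY
  req#4 t=1s: ALLOW
  req#5 t=2s: ALLOW
  req#6 t=2s: DENY
  req#7 t=2s: DENY
  req#8 t=2s: DENY
  req#9 t=3s: ALLOW
  req#10 t=3s: DENY
  req#11 t=4s: ALLOW
  req#12 t=4s: DENY
  req#13 t=4s: DENY
  req#14 t=4s: DENY
  req#15 t=4s: DENY
  req#16 t=4s: DENY
  req#17 t=4s: DENY
  req#18 t=4s: DENY
  req#19 t=4s: DENY

Answer: AADAADDDADADDDDDDDD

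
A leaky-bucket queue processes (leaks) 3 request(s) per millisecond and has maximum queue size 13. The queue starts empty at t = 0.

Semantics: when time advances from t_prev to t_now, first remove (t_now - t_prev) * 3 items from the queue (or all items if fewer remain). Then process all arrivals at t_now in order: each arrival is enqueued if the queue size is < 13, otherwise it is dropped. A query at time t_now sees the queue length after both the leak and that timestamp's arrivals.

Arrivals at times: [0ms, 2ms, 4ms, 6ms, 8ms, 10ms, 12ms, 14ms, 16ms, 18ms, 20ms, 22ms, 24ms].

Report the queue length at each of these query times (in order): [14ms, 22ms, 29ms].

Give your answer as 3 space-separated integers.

Answer: 1 1 0

Derivation:
Queue lengths at query times:
  query t=14ms: backlog = 1
  query t=22ms: backlog = 1
  query t=29ms: backlog = 0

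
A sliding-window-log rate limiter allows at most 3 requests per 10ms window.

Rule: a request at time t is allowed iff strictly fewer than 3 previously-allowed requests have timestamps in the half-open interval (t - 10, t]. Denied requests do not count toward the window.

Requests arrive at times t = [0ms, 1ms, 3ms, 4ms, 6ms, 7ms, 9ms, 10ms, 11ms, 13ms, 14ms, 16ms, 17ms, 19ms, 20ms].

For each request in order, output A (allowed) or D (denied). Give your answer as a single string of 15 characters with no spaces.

Tracking allowed requests in the window:
  req#1 t=0ms: ALLOW
  req#2 t=1ms: ALLOW
  req#3 t=3ms: ALLOW
  req#4 t=4ms: DENY
  req#5 t=6ms: DENY
  req#6 t=7ms: DENY
  req#7 t=9ms: DENY
  req#8 t=10ms: ALLOW
  req#9 t=11ms: ALLOW
  req#10 t=13ms: ALLOW
  req#11 t=14ms: DENY
  req#12 t=16ms: DENY
  req#13 t=17ms: DENY
  req#14 t=19ms: DENY
  req#15 t=20ms: ALLOW

Answer: AAADDDDAAADDDDA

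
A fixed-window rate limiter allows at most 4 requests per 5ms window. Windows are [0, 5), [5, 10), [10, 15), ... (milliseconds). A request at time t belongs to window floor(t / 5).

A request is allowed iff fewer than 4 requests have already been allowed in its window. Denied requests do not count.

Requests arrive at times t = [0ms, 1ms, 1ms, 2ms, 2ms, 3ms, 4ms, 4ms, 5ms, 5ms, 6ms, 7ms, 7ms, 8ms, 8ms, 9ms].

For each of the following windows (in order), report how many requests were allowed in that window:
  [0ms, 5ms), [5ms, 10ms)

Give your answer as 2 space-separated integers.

Processing requests:
  req#1 t=0ms (window 0): ALLOW
  req#2 t=1ms (window 0): ALLOW
  req#3 t=1ms (window 0): ALLOW
  req#4 t=2ms (window 0): ALLOW
  req#5 t=2ms (window 0): DENY
  req#6 t=3ms (window 0): DENY
  req#7 t=4ms (window 0): DENY
  req#8 t=4ms (window 0): DENY
  req#9 t=5ms (window 1): ALLOW
  req#10 t=5ms (window 1): ALLOW
  req#11 t=6ms (window 1): ALLOW
  req#12 t=7ms (window 1): ALLOW
  req#13 t=7ms (window 1): DENY
  req#14 t=8ms (window 1): DENY
  req#15 t=8ms (window 1): DENY
  req#16 t=9ms (window 1): DENY

Allowed counts by window: 4 4

Answer: 4 4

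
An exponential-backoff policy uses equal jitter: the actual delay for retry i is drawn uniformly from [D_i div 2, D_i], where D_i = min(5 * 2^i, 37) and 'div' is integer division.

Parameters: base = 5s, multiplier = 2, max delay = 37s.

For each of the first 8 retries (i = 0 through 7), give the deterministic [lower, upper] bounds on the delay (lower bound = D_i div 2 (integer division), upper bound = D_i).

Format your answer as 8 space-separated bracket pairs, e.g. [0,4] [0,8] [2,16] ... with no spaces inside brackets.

Answer: [2,5] [5,10] [10,20] [18,37] [18,37] [18,37] [18,37] [18,37]

Derivation:
Computing bounds per retry:
  i=0: D_i=min(5*2^0,37)=5, bounds=[2,5]
  i=1: D_i=min(5*2^1,37)=10, bounds=[5,10]
  i=2: D_i=min(5*2^2,37)=20, bounds=[10,20]
  i=3: D_i=min(5*2^3,37)=37, bounds=[18,37]
  i=4: D_i=min(5*2^4,37)=37, bounds=[18,37]
  i=5: D_i=min(5*2^5,37)=37, bounds=[18,37]
  i=6: D_i=min(5*2^6,37)=37, bounds=[18,37]
  i=7: D_i=min(5*2^7,37)=37, bounds=[18,37]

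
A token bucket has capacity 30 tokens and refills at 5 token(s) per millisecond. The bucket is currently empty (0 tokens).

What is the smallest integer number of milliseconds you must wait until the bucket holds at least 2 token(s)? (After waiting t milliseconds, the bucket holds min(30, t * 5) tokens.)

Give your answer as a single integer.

Answer: 1

Derivation:
Need t * 5 >= 2, so t >= 2/5.
Smallest integer t = ceil(2/5) = 1.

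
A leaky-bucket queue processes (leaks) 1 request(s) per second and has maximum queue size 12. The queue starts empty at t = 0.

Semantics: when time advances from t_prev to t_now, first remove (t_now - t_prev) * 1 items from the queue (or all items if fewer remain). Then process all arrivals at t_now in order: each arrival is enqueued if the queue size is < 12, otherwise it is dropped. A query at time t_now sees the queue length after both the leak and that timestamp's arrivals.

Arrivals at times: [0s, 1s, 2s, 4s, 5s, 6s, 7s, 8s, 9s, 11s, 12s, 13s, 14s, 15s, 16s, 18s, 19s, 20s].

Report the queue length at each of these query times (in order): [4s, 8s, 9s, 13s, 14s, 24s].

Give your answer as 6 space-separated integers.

Queue lengths at query times:
  query t=4s: backlog = 1
  query t=8s: backlog = 1
  query t=9s: backlog = 1
  query t=13s: backlog = 1
  query t=14s: backlog = 1
  query t=24s: backlog = 0

Answer: 1 1 1 1 1 0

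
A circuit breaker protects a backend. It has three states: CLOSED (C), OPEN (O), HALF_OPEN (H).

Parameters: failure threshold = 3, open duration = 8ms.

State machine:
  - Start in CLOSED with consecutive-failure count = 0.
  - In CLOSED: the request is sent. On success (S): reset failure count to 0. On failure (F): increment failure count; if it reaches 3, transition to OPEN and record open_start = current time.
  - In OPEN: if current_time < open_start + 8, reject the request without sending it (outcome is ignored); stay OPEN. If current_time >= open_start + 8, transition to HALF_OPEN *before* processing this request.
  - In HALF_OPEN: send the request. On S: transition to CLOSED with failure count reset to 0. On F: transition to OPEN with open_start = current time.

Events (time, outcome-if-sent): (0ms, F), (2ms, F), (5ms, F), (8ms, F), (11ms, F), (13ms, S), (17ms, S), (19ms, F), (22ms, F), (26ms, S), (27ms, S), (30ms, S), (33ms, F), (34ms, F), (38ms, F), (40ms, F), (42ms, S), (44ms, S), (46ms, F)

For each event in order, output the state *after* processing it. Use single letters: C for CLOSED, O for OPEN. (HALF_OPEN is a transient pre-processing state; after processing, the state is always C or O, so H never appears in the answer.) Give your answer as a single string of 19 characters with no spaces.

State after each event:
  event#1 t=0ms outcome=F: state=CLOSED
  event#2 t=2ms outcome=F: state=CLOSED
  event#3 t=5ms outcome=F: state=OPEN
  event#4 t=8ms outcome=F: state=OPEN
  event#5 t=11ms outcome=F: state=OPEN
  event#6 t=13ms outcome=S: state=CLOSED
  event#7 t=17ms outcome=S: state=CLOSED
  event#8 t=19ms outcome=F: state=CLOSED
  event#9 t=22ms outcome=F: state=CLOSED
  event#10 t=26ms outcome=S: state=CLOSED
  event#11 t=27ms outcome=S: state=CLOSED
  event#12 t=30ms outcome=S: state=CLOSED
  event#13 t=33ms outcome=F: state=CLOSED
  event#14 t=34ms outcome=F: state=CLOSED
  event#15 t=38ms outcome=F: state=OPEN
  event#16 t=40ms outcome=F: state=OPEN
  event#17 t=42ms outcome=S: state=OPEN
  event#18 t=44ms outcome=S: state=OPEN
  event#19 t=46ms outcome=F: state=OPEN

Answer: CCOOOCCCCCCCCCOOOOO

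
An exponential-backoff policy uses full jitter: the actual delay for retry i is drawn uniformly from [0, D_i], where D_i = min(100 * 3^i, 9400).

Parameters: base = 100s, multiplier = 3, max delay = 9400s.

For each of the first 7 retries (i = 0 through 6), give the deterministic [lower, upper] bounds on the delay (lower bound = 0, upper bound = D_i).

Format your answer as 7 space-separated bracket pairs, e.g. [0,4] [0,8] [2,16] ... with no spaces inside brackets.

Answer: [0,100] [0,300] [0,900] [0,2700] [0,8100] [0,9400] [0,9400]

Derivation:
Computing bounds per retry:
  i=0: D_i=min(100*3^0,9400)=100, bounds=[0,100]
  i=1: D_i=min(100*3^1,9400)=300, bounds=[0,300]
  i=2: D_i=min(100*3^2,9400)=900, bounds=[0,900]
  i=3: D_i=min(100*3^3,9400)=2700, bounds=[0,2700]
  i=4: D_i=min(100*3^4,9400)=8100, bounds=[0,8100]
  i=5: D_i=min(100*3^5,9400)=9400, bounds=[0,9400]
  i=6: D_i=min(100*3^6,9400)=9400, bounds=[0,9400]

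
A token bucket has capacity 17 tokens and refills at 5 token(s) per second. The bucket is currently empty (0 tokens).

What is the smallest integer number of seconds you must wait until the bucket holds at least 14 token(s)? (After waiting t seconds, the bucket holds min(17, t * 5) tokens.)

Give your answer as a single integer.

Need t * 5 >= 14, so t >= 14/5.
Smallest integer t = ceil(14/5) = 3.

Answer: 3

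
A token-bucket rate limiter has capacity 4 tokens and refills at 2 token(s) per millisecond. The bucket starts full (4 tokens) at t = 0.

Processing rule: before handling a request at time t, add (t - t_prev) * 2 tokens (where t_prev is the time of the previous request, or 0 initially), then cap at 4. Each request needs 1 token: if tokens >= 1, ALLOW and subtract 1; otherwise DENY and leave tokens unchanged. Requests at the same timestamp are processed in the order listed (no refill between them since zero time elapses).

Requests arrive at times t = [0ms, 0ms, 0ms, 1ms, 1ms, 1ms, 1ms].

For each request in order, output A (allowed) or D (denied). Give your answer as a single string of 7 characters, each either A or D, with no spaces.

Simulating step by step:
  req#1 t=0ms: ALLOW
  req#2 t=0ms: ALLOW
  req#3 t=0ms: ALLOW
  req#4 t=1ms: ALLOW
  req#5 t=1ms: ALLOW
  req#6 t=1ms: ALLOW
  req#7 t=1ms: DENY

Answer: AAAAAAD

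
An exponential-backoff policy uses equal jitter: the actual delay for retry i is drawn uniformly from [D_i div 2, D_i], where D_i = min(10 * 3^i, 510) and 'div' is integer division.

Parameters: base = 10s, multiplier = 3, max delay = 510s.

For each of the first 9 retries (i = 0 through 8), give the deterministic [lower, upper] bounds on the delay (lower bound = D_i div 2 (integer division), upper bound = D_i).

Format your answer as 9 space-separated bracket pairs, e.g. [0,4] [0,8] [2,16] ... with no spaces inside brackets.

Answer: [5,10] [15,30] [45,90] [135,270] [255,510] [255,510] [255,510] [255,510] [255,510]

Derivation:
Computing bounds per retry:
  i=0: D_i=min(10*3^0,510)=10, bounds=[5,10]
  i=1: D_i=min(10*3^1,510)=30, bounds=[15,30]
  i=2: D_i=min(10*3^2,510)=90, bounds=[45,90]
  i=3: D_i=min(10*3^3,510)=270, bounds=[135,270]
  i=4: D_i=min(10*3^4,510)=510, bounds=[255,510]
  i=5: D_i=min(10*3^5,510)=510, bounds=[255,510]
  i=6: D_i=min(10*3^6,510)=510, bounds=[255,510]
  i=7: D_i=min(10*3^7,510)=510, bounds=[255,510]
  i=8: D_i=min(10*3^8,510)=510, bounds=[255,510]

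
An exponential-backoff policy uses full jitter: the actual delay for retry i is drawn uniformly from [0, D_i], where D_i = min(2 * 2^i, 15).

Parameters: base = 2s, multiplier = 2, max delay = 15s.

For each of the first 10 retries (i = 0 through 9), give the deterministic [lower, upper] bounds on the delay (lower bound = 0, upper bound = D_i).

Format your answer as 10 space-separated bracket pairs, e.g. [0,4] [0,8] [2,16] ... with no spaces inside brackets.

Answer: [0,2] [0,4] [0,8] [0,15] [0,15] [0,15] [0,15] [0,15] [0,15] [0,15]

Derivation:
Computing bounds per retry:
  i=0: D_i=min(2*2^0,15)=2, bounds=[0,2]
  i=1: D_i=min(2*2^1,15)=4, bounds=[0,4]
  i=2: D_i=min(2*2^2,15)=8, bounds=[0,8]
  i=3: D_i=min(2*2^3,15)=15, bounds=[0,15]
  i=4: D_i=min(2*2^4,15)=15, bounds=[0,15]
  i=5: D_i=min(2*2^5,15)=15, bounds=[0,15]
  i=6: D_i=min(2*2^6,15)=15, bounds=[0,15]
  i=7: D_i=min(2*2^7,15)=15, bounds=[0,15]
  i=8: D_i=min(2*2^8,15)=15, bounds=[0,15]
  i=9: D_i=min(2*2^9,15)=15, bounds=[0,15]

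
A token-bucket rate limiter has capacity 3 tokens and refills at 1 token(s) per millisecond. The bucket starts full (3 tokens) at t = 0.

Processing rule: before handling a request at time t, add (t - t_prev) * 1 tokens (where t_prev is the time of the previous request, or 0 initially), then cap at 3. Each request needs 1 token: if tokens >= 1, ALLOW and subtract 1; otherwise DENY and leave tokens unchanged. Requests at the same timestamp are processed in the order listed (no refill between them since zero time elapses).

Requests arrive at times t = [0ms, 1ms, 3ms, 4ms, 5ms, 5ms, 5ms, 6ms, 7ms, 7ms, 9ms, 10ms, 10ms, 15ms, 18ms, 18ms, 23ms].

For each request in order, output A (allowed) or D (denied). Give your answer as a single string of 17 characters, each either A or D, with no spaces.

Answer: AAAAAAAAADAAAAAAA

Derivation:
Simulating step by step:
  req#1 t=0ms: ALLOW
  req#2 t=1ms: ALLOW
  req#3 t=3ms: ALLOW
  req#4 t=4ms: ALLOW
  req#5 t=5ms: ALLOW
  req#6 t=5ms: ALLOW
  req#7 t=5ms: ALLOW
  req#8 t=6ms: ALLOW
  req#9 t=7ms: ALLOW
  req#10 t=7ms: DENY
  req#11 t=9ms: ALLOW
  req#12 t=10ms: ALLOW
  req#13 t=10ms: ALLOW
  req#14 t=15ms: ALLOW
  req#15 t=18ms: ALLOW
  req#16 t=18ms: ALLOW
  req#17 t=23ms: ALLOW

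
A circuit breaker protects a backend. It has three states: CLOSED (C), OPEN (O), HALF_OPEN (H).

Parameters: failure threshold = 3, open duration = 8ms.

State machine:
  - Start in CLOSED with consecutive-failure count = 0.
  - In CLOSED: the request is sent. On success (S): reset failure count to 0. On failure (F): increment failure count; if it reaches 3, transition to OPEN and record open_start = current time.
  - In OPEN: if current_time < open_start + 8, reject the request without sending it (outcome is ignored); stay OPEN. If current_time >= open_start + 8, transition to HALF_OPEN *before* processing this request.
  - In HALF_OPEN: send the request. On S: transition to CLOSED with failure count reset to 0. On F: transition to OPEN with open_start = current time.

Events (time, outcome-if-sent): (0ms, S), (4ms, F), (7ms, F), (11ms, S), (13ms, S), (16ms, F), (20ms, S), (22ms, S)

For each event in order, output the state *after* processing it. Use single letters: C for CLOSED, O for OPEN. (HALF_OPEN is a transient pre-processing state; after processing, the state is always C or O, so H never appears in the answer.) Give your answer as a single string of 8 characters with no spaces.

Answer: CCCCCCCC

Derivation:
State after each event:
  event#1 t=0ms outcome=S: state=CLOSED
  event#2 t=4ms outcome=F: state=CLOSED
  event#3 t=7ms outcome=F: state=CLOSED
  event#4 t=11ms outcome=S: state=CLOSED
  event#5 t=13ms outcome=S: state=CLOSED
  event#6 t=16ms outcome=F: state=CLOSED
  event#7 t=20ms outcome=S: state=CLOSED
  event#8 t=22ms outcome=S: state=CLOSED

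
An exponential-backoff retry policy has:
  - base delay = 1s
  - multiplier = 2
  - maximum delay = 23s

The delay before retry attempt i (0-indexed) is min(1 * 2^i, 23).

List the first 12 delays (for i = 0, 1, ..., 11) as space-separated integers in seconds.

Answer: 1 2 4 8 16 23 23 23 23 23 23 23

Derivation:
Computing each delay:
  i=0: min(1*2^0, 23) = 1
  i=1: min(1*2^1, 23) = 2
  i=2: min(1*2^2, 23) = 4
  i=3: min(1*2^3, 23) = 8
  i=4: min(1*2^4, 23) = 16
  i=5: min(1*2^5, 23) = 23
  i=6: min(1*2^6, 23) = 23
  i=7: min(1*2^7, 23) = 23
  i=8: min(1*2^8, 23) = 23
  i=9: min(1*2^9, 23) = 23
  i=10: min(1*2^10, 23) = 23
  i=11: min(1*2^11, 23) = 23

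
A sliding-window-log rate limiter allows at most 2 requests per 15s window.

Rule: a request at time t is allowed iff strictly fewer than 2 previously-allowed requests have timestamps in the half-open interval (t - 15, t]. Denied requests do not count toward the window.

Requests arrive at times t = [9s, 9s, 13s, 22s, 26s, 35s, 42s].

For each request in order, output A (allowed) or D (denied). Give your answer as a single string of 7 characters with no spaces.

Tracking allowed requests in the window:
  req#1 t=9s: ALLOW
  req#2 t=9s: ALLOW
  req#3 t=13s: DENY
  req#4 t=22s: DENY
  req#5 t=26s: ALLOW
  req#6 t=35s: ALLOW
  req#7 t=42s: ALLOW

Answer: AADDAAA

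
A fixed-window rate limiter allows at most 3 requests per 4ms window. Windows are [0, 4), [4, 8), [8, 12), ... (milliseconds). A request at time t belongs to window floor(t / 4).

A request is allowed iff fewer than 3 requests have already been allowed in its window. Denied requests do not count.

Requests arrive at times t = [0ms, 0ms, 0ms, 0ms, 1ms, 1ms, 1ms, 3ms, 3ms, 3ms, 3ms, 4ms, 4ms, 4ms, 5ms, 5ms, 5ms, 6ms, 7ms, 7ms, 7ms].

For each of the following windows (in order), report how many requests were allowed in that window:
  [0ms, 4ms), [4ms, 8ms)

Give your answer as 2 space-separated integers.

Answer: 3 3

Derivation:
Processing requests:
  req#1 t=0ms (window 0): ALLOW
  req#2 t=0ms (window 0): ALLOW
  req#3 t=0ms (window 0): ALLOW
  req#4 t=0ms (window 0): DENY
  req#5 t=1ms (window 0): DENY
  req#6 t=1ms (window 0): DENY
  req#7 t=1ms (window 0): DENY
  req#8 t=3ms (window 0): DENY
  req#9 t=3ms (window 0): DENY
  req#10 t=3ms (window 0): DENY
  req#11 t=3ms (window 0): DENY
  req#12 t=4ms (window 1): ALLOW
  req#13 t=4ms (window 1): ALLOW
  req#14 t=4ms (window 1): ALLOW
  req#15 t=5ms (window 1): DENY
  req#16 t=5ms (window 1): DENY
  req#17 t=5ms (window 1): DENY
  req#18 t=6ms (window 1): DENY
  req#19 t=7ms (window 1): DENY
  req#20 t=7ms (window 1): DENY
  req#21 t=7ms (window 1): DENY

Allowed counts by window: 3 3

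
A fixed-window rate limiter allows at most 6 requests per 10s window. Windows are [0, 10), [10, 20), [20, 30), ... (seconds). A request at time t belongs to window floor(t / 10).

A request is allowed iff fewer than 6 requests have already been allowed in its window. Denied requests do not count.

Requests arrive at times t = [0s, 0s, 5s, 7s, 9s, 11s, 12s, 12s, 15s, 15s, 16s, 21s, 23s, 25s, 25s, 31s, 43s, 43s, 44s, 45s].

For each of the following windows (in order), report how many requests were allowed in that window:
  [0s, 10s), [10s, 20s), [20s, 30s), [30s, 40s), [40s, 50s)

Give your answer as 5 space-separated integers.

Answer: 5 6 4 1 4

Derivation:
Processing requests:
  req#1 t=0s (window 0): ALLOW
  req#2 t=0s (window 0): ALLOW
  req#3 t=5s (window 0): ALLOW
  req#4 t=7s (window 0): ALLOW
  req#5 t=9s (window 0): ALLOW
  req#6 t=11s (window 1): ALLOW
  req#7 t=12s (window 1): ALLOW
  req#8 t=12s (window 1): ALLOW
  req#9 t=15s (window 1): ALLOW
  req#10 t=15s (window 1): ALLOW
  req#11 t=16s (window 1): ALLOW
  req#12 t=21s (window 2): ALLOW
  req#13 t=23s (window 2): ALLOW
  req#14 t=25s (window 2): ALLOW
  req#15 t=25s (window 2): ALLOW
  req#16 t=31s (window 3): ALLOW
  req#17 t=43s (window 4): ALLOW
  req#18 t=43s (window 4): ALLOW
  req#19 t=44s (window 4): ALLOW
  req#20 t=45s (window 4): ALLOW

Allowed counts by window: 5 6 4 1 4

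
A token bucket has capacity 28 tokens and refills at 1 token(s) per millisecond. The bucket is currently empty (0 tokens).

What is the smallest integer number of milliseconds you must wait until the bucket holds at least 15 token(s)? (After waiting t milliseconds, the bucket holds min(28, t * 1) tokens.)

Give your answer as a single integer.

Answer: 15

Derivation:
Need t * 1 >= 15, so t >= 15/1.
Smallest integer t = ceil(15/1) = 15.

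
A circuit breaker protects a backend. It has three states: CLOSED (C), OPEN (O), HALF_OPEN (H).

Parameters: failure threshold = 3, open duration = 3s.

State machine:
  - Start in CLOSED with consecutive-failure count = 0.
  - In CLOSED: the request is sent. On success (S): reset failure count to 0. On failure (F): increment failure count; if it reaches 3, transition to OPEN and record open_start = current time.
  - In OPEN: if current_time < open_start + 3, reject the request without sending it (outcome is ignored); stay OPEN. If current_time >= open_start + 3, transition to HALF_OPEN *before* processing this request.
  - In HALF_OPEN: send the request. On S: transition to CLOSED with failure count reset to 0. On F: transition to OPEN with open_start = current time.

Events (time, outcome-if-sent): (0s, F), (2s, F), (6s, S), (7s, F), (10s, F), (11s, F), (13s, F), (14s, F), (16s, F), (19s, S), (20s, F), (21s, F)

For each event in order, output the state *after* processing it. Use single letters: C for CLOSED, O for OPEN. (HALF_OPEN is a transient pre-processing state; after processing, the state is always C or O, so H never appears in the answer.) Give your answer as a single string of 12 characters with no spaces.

State after each event:
  event#1 t=0s outcome=F: state=CLOSED
  event#2 t=2s outcome=F: state=CLOSED
  event#3 t=6s outcome=S: state=CLOSED
  event#4 t=7s outcome=F: state=CLOSED
  event#5 t=10s outcome=F: state=CLOSED
  event#6 t=11s outcome=F: state=OPEN
  event#7 t=13s outcome=F: state=OPEN
  event#8 t=14s outcome=F: state=OPEN
  event#9 t=16s outcome=F: state=OPEN
  event#10 t=19s outcome=S: state=CLOSED
  event#11 t=20s outcome=F: state=CLOSED
  event#12 t=21s outcome=F: state=CLOSED

Answer: CCCCCOOOOCCC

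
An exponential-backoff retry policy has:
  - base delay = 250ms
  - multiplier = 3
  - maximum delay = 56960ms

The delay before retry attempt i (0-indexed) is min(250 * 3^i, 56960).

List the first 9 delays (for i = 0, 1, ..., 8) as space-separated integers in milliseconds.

Computing each delay:
  i=0: min(250*3^0, 56960) = 250
  i=1: min(250*3^1, 56960) = 750
  i=2: min(250*3^2, 56960) = 2250
  i=3: min(250*3^3, 56960) = 6750
  i=4: min(250*3^4, 56960) = 20250
  i=5: min(250*3^5, 56960) = 56960
  i=6: min(250*3^6, 56960) = 56960
  i=7: min(250*3^7, 56960) = 56960
  i=8: min(250*3^8, 56960) = 56960

Answer: 250 750 2250 6750 20250 56960 56960 56960 56960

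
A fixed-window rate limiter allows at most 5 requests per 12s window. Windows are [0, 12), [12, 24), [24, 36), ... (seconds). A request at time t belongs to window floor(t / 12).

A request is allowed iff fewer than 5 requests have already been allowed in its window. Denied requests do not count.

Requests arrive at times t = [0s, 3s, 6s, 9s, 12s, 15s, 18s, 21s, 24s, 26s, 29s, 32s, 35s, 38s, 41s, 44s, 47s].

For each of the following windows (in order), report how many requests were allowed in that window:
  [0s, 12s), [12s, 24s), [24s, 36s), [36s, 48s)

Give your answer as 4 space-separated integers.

Processing requests:
  req#1 t=0s (window 0): ALLOW
  req#2 t=3s (window 0): ALLOW
  req#3 t=6s (window 0): ALLOW
  req#4 t=9s (window 0): ALLOW
  req#5 t=12s (window 1): ALLOW
  req#6 t=15s (window 1): ALLOW
  req#7 t=18s (window 1): ALLOW
  req#8 t=21s (window 1): ALLOW
  req#9 t=24s (window 2): ALLOW
  req#10 t=26s (window 2): ALLOW
  req#11 t=29s (window 2): ALLOW
  req#12 t=32s (window 2): ALLOW
  req#13 t=35s (window 2): ALLOW
  req#14 t=38s (window 3): ALLOW
  req#15 t=41s (window 3): ALLOW
  req#16 t=44s (window 3): ALLOW
  req#17 t=47s (window 3): ALLOW

Allowed counts by window: 4 4 5 4

Answer: 4 4 5 4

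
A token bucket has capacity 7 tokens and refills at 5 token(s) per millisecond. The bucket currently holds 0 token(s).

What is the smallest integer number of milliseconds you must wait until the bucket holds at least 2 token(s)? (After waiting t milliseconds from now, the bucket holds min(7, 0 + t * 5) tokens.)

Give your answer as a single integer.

Need 0 + t * 5 >= 2, so t >= 2/5.
Smallest integer t = ceil(2/5) = 1.

Answer: 1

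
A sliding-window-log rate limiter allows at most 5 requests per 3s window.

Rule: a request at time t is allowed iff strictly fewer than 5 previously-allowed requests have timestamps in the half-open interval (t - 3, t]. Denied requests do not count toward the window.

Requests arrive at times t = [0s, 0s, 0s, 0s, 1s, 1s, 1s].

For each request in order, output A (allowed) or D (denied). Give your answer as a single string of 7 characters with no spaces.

Tracking allowed requests in the window:
  req#1 t=0s: ALLOW
  req#2 t=0s: ALLOW
  req#3 t=0s: ALLOW
  req#4 t=0s: ALLOW
  req#5 t=1s: ALLOW
  req#6 t=1s: DENY
  req#7 t=1s: DENY

Answer: AAAAADD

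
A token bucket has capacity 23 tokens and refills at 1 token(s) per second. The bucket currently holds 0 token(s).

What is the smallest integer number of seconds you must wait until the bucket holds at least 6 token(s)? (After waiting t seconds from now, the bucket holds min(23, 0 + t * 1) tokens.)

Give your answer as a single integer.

Answer: 6

Derivation:
Need 0 + t * 1 >= 6, so t >= 6/1.
Smallest integer t = ceil(6/1) = 6.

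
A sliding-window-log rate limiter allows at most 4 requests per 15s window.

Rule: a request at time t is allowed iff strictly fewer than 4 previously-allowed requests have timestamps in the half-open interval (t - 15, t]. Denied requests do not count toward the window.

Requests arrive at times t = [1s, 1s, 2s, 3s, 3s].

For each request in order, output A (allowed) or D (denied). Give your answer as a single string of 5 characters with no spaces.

Tracking allowed requests in the window:
  req#1 t=1s: ALLOW
  req#2 t=1s: ALLOW
  req#3 t=2s: ALLOW
  req#4 t=3s: ALLOW
  req#5 t=3s: DENY

Answer: AAAAD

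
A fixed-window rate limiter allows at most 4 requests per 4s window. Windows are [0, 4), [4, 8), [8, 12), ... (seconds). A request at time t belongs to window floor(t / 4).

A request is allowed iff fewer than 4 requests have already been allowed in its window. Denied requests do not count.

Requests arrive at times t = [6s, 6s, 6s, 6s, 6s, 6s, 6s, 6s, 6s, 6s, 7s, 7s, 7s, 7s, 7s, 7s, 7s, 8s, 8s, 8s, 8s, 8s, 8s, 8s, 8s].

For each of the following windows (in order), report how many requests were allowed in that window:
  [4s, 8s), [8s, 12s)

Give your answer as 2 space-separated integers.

Processing requests:
  req#1 t=6s (window 1): ALLOW
  req#2 t=6s (window 1): ALLOW
  req#3 t=6s (window 1): ALLOW
  req#4 t=6s (window 1): ALLOW
  req#5 t=6s (window 1): DENY
  req#6 t=6s (window 1): DENY
  req#7 t=6s (window 1): DENY
  req#8 t=6s (window 1): DENY
  req#9 t=6s (window 1): DENY
  req#10 t=6s (window 1): DENY
  req#11 t=7s (window 1): DENY
  req#12 t=7s (window 1): DENY
  req#13 t=7s (window 1): DENY
  req#14 t=7s (window 1): DENY
  req#15 t=7s (window 1): DENY
  req#16 t=7s (window 1): DENY
  req#17 t=7s (window 1): DENY
  req#18 t=8s (window 2): ALLOW
  req#19 t=8s (window 2): ALLOW
  req#20 t=8s (window 2): ALLOW
  req#21 t=8s (window 2): ALLOW
  req#22 t=8s (window 2): DENY
  req#23 t=8s (window 2): DENY
  req#24 t=8s (window 2): DENY
  req#25 t=8s (window 2): DENY

Allowed counts by window: 4 4

Answer: 4 4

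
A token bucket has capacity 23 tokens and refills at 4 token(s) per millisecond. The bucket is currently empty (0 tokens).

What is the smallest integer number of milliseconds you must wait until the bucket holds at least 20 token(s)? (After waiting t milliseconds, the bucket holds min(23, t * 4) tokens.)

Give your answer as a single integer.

Answer: 5

Derivation:
Need t * 4 >= 20, so t >= 20/4.
Smallest integer t = ceil(20/4) = 5.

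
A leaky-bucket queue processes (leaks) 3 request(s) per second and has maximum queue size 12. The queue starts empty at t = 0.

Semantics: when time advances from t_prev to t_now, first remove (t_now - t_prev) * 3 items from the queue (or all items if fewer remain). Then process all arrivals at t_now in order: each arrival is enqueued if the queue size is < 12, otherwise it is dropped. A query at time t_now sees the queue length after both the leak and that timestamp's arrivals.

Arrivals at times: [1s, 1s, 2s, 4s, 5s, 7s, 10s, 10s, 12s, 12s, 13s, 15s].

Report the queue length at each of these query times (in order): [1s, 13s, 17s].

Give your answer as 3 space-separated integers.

Queue lengths at query times:
  query t=1s: backlog = 2
  query t=13s: backlog = 1
  query t=17s: backlog = 0

Answer: 2 1 0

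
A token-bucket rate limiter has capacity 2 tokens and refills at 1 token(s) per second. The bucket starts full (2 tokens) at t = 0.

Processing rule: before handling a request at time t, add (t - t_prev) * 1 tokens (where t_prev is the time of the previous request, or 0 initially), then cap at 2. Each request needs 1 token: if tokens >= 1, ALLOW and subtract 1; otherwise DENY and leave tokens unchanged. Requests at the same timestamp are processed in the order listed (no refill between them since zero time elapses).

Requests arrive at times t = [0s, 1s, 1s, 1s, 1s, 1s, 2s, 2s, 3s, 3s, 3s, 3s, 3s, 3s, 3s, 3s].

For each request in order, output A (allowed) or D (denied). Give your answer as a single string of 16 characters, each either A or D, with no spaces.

Simulating step by step:
  req#1 t=0s: ALLOW
  req#2 t=1s: ALLOW
  req#3 t=1s: ALLOW
  req#4 t=1s: DENY
  req#5 t=1s: DENY
  req#6 t=1s: DENY
  req#7 t=2s: ALLOW
  req#8 t=2s: DENY
  req#9 t=3s: ALLOW
  req#10 t=3s: DENY
  req#11 t=3s: DENY
  req#12 t=3s: DENY
  req#13 t=3s: DENY
  req#14 t=3s: DENY
  req#15 t=3s: DENY
  req#16 t=3s: DENY

Answer: AAADDDADADDDDDDD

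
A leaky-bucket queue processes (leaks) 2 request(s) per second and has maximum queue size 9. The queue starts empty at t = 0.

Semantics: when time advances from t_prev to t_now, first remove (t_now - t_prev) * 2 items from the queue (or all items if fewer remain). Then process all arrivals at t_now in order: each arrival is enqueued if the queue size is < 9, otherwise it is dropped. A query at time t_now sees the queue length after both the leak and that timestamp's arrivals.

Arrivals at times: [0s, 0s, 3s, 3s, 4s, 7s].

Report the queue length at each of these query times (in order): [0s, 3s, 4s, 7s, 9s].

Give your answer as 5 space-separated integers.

Answer: 2 2 1 1 0

Derivation:
Queue lengths at query times:
  query t=0s: backlog = 2
  query t=3s: backlog = 2
  query t=4s: backlog = 1
  query t=7s: backlog = 1
  query t=9s: backlog = 0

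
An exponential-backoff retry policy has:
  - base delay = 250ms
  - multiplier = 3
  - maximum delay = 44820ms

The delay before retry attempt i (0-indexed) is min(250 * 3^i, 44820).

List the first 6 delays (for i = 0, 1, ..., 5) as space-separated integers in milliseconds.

Computing each delay:
  i=0: min(250*3^0, 44820) = 250
  i=1: min(250*3^1, 44820) = 750
  i=2: min(250*3^2, 44820) = 2250
  i=3: min(250*3^3, 44820) = 6750
  i=4: min(250*3^4, 44820) = 20250
  i=5: min(250*3^5, 44820) = 44820

Answer: 250 750 2250 6750 20250 44820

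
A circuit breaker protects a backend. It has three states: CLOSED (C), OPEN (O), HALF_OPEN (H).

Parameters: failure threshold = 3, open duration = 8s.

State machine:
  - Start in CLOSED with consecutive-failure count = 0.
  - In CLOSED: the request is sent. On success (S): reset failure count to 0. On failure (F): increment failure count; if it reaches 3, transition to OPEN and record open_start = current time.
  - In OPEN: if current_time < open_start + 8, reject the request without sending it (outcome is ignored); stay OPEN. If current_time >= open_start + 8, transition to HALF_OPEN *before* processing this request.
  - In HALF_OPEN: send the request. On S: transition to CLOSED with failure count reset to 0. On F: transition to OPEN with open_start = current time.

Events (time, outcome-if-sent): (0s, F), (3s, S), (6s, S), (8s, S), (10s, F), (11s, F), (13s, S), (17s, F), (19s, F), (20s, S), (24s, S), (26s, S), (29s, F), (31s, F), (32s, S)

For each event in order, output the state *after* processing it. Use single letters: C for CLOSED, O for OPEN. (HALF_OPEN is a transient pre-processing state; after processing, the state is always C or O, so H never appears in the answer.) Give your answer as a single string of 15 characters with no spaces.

State after each event:
  event#1 t=0s outcome=F: state=CLOSED
  event#2 t=3s outcome=S: state=CLOSED
  event#3 t=6s outcome=S: state=CLOSED
  event#4 t=8s outcome=S: state=CLOSED
  event#5 t=10s outcome=F: state=CLOSED
  event#6 t=11s outcome=F: state=CLOSED
  event#7 t=13s outcome=S: state=CLOSED
  event#8 t=17s outcome=F: state=CLOSED
  event#9 t=19s outcome=F: state=CLOSED
  event#10 t=20s outcome=S: state=CLOSED
  event#11 t=24s outcome=S: state=CLOSED
  event#12 t=26s outcome=S: state=CLOSED
  event#13 t=29s outcome=F: state=CLOSED
  event#14 t=31s outcome=F: state=CLOSED
  event#15 t=32s outcome=S: state=CLOSED

Answer: CCCCCCCCCCCCCCC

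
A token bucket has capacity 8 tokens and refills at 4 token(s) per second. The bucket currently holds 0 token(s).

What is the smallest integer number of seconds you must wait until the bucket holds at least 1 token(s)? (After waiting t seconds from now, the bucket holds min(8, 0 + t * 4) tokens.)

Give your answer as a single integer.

Answer: 1

Derivation:
Need 0 + t * 4 >= 1, so t >= 1/4.
Smallest integer t = ceil(1/4) = 1.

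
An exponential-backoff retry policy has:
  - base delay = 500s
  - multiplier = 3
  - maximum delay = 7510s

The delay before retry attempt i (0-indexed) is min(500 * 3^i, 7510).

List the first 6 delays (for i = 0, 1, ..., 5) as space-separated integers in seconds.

Computing each delay:
  i=0: min(500*3^0, 7510) = 500
  i=1: min(500*3^1, 7510) = 1500
  i=2: min(500*3^2, 7510) = 4500
  i=3: min(500*3^3, 7510) = 7510
  i=4: min(500*3^4, 7510) = 7510
  i=5: min(500*3^5, 7510) = 7510

Answer: 500 1500 4500 7510 7510 7510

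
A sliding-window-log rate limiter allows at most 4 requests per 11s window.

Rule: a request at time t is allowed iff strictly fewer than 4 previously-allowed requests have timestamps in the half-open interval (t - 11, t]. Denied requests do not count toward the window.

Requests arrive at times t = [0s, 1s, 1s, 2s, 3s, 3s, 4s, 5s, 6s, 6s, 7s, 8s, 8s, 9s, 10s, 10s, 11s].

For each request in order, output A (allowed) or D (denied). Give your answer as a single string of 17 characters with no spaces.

Answer: AAAADDDDDDDDDDDDA

Derivation:
Tracking allowed requests in the window:
  req#1 t=0s: ALLOW
  req#2 t=1s: ALLOW
  req#3 t=1s: ALLOW
  req#4 t=2s: ALLOW
  req#5 t=3s: DENY
  req#6 t=3s: DENY
  req#7 t=4s: DENY
  req#8 t=5s: DENY
  req#9 t=6s: DENY
  req#10 t=6s: DENY
  req#11 t=7s: DENY
  req#12 t=8s: DENY
  req#13 t=8s: DENY
  req#14 t=9s: DENY
  req#15 t=10s: DENY
  req#16 t=10s: DENY
  req#17 t=11s: ALLOW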